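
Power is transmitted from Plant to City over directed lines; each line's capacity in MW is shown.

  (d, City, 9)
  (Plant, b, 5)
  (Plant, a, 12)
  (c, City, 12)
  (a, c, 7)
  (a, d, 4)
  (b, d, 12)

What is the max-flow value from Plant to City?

16

Augment Plant→a→c→City: bottleneck 7, flow now 7.
Augment Plant→a→d→City: bottleneck 4, flow now 11.
Augment Plant→b→d→City: bottleneck 5, flow now 16.
No augmenting path remains; maximum flow = 16.
In the residual graph, reachable from Plant: {Plant, a}.
Min-cut edges: Plant→b (5), a→c (7), a→d (4); capacity 5 + 7 + 4 = 16.
This cut is saturated, so no flow can exceed 16.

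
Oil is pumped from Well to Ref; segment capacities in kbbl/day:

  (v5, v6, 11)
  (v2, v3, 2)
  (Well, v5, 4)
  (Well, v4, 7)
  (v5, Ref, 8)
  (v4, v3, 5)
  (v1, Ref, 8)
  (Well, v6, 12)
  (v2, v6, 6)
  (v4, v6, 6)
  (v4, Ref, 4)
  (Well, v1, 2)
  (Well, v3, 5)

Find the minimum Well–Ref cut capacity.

10

Augment Well→v1→Ref: bottleneck 2, flow now 2.
Augment Well→v4→Ref: bottleneck 4, flow now 6.
Augment Well→v5→Ref: bottleneck 4, flow now 10.
No augmenting path remains; maximum flow = 10.
By max-flow min-cut, the minimum cut capacity equals the max flow.
In the residual graph, reachable from Well: {Well, v3, v4, v6}.
Min-cut edges: Well→v1 (2), Well→v5 (4), v4→Ref (4); capacity 2 + 4 + 4 = 10.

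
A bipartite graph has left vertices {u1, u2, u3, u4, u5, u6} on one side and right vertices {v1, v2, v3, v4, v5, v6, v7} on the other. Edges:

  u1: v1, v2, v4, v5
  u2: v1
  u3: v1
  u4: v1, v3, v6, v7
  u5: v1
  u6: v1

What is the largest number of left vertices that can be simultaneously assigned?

3

Unit-capacity flow: source→left, listed edges, right→sink; max matching = max flow.
Augmenting path u1→v1 (+1); matched 1.
Augmenting path u4→v3 (+1); matched 2.
Augmenting path u2→v1→u1→v2 (+1); matched 3.
No augmenting path remains; maximum matching = 3.
König certificate: {u1, u4, v1} is a vertex cover of size 3 (every listed pair touches it), so no matching can be larger.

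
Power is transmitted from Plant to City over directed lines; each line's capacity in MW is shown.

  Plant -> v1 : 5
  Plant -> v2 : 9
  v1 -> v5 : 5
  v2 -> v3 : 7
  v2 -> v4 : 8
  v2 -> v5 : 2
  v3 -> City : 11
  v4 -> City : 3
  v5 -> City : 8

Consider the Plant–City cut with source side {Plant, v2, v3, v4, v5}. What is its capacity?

27

Edges leaving {Plant, v2, v3, v4, v5}: Plant→v1 (5), v3→City (11), v4→City (3), v5→City (8).
Cut capacity = 5 + 11 + 3 + 8 = 27.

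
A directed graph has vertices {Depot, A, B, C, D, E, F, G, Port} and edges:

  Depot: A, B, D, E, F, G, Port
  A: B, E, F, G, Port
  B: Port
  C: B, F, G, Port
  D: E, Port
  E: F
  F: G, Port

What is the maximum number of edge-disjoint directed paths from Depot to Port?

5

Assign every edge capacity 1; by Menger, the answer equals the max flow.
Path Depot→Port (+1); total 1.
Path Depot→A→Port (+1); total 2.
Path Depot→B→Port (+1); total 3.
Path Depot→D→Port (+1); total 4.
Path Depot→F→Port (+1); total 5.
No residual Depot→Port path; max flow = 5.
Certifying cut of size 5: {Depot→A, Depot→B, Depot→D, Depot→Port, F→Port}.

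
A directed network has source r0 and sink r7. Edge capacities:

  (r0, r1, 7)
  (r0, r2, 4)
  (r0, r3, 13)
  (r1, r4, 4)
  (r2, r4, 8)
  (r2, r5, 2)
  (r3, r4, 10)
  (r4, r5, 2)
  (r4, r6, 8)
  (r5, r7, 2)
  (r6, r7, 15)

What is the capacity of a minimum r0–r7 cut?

10

Augment r0→r2→r5→r7: bottleneck 2, flow now 2.
Augment r0→r1→r4→r6→r7: bottleneck 4, flow now 6.
Augment r0→r2→r4→r6→r7: bottleneck 2, flow now 8.
Augment r0→r3→r4→r6→r7: bottleneck 2, flow now 10.
No augmenting path remains; maximum flow = 10.
By max-flow min-cut, the minimum cut capacity equals the max flow.
In the residual graph, reachable from r0: {r0, r1, r2, r3, r4, r5}.
Min-cut edges: r4→r6 (8), r5→r7 (2); capacity 8 + 2 = 10.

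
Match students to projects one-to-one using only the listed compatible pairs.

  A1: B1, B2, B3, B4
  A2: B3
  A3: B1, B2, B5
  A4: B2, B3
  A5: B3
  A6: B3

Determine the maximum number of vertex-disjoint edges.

4

Unit-capacity flow: source→left, listed edges, right→sink; max matching = max flow.
Augmenting path A1→B1 (+1); matched 1.
Augmenting path A2→B3 (+1); matched 2.
Augmenting path A3→B2 (+1); matched 3.
Augmenting path A4→B2→A3→B5 (+1); matched 4.
No augmenting path remains; maximum matching = 4.
König certificate: {A1, A3, A4, B3} is a vertex cover of size 4 (every listed pair touches it), so no matching can be larger.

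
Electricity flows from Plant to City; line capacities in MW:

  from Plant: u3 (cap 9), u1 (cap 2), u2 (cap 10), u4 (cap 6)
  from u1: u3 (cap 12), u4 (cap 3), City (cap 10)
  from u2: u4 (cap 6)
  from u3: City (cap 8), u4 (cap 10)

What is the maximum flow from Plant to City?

10

Augment Plant→u1→City: bottleneck 2, flow now 2.
Augment Plant→u3→City: bottleneck 8, flow now 10.
No augmenting path remains; maximum flow = 10.
In the residual graph, reachable from Plant: {Plant, u2, u3, u4}.
Min-cut edges: Plant→u1 (2), u3→City (8); capacity 2 + 8 = 10.
This cut is saturated, so no flow can exceed 10.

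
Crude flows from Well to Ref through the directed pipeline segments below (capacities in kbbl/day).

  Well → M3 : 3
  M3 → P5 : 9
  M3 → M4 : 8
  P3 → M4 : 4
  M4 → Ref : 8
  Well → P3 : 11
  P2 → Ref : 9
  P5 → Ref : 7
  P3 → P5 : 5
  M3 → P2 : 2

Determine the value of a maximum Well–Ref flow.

12

Augment Well→P3→M4→Ref: bottleneck 4, flow now 4.
Augment Well→P3→P5→Ref: bottleneck 5, flow now 9.
Augment Well→M3→M4→Ref: bottleneck 3, flow now 12.
No augmenting path remains; maximum flow = 12.
In the residual graph, reachable from Well: {Well, P3}.
Min-cut edges: Well→M3 (3), P3→M4 (4), P3→P5 (5); capacity 3 + 4 + 5 = 12.
This cut is saturated, so no flow can exceed 12.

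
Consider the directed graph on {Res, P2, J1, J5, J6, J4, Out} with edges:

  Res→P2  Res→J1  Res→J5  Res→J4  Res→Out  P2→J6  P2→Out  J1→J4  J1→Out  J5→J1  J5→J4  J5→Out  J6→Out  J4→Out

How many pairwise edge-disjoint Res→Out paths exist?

Assign every edge capacity 1; by Menger, the answer equals the max flow.
Path Res→Out (+1); total 1.
Path Res→P2→Out (+1); total 2.
Path Res→J1→Out (+1); total 3.
Path Res→J5→Out (+1); total 4.
Path Res→J4→Out (+1); total 5.
No residual Res→Out path; max flow = 5.
Certifying cut of size 5: {Res→J1, Res→J4, Res→J5, Res→Out, Res→P2}.

5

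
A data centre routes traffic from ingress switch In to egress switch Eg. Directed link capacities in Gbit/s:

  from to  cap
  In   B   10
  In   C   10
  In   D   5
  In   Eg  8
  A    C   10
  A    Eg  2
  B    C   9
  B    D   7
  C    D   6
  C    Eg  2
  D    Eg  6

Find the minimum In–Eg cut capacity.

16

Augment In→Eg: bottleneck 8, flow now 8.
Augment In→C→Eg: bottleneck 2, flow now 10.
Augment In→D→Eg: bottleneck 5, flow now 15.
Augment In→B→D→Eg: bottleneck 1, flow now 16.
No augmenting path remains; maximum flow = 16.
By max-flow min-cut, the minimum cut capacity equals the max flow.
In the residual graph, reachable from In: {In, B, C, D}.
Min-cut edges: In→Eg (8), C→Eg (2), D→Eg (6); capacity 8 + 2 + 6 = 16.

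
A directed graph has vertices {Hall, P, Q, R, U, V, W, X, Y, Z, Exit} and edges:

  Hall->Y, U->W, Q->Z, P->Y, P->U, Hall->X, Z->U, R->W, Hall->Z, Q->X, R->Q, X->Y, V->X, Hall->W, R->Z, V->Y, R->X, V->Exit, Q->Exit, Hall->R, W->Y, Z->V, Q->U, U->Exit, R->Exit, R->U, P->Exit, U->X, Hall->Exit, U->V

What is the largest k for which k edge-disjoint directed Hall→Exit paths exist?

Assign every edge capacity 1; by Menger, the answer equals the max flow.
Path Hall→Exit (+1); total 1.
Path Hall→R→Exit (+1); total 2.
Path Hall→Z→U→Exit (+1); total 3.
No residual Hall→Exit path; max flow = 3.
Certifying cut of size 3: {Hall→Exit, Hall→R, Hall→Z}.

3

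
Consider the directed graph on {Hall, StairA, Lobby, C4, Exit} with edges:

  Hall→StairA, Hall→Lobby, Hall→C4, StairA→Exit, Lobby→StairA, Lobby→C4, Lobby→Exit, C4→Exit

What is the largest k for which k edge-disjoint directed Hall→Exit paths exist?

3

Assign every edge capacity 1; by Menger, the answer equals the max flow.
Path Hall→StairA→Exit (+1); total 1.
Path Hall→Lobby→Exit (+1); total 2.
Path Hall→C4→Exit (+1); total 3.
No residual Hall→Exit path; max flow = 3.
Certifying cut of size 3: {Hall→C4, Hall→Lobby, Hall→StairA}.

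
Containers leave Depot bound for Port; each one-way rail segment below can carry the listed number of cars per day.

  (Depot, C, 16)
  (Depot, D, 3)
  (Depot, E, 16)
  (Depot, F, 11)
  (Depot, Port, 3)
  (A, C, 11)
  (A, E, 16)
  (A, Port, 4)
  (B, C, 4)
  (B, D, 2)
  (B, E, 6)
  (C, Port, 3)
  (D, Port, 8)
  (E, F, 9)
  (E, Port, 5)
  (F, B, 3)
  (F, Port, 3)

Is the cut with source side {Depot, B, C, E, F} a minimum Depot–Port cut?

Yes — it is a minimum cut (capacity 19).

Given cut capacity: 3 + 3 + 2 + 3 + 5 + 3 = 19.
Augment Depot→Port: bottleneck 3, flow now 3.
Augment Depot→C→Port: bottleneck 3, flow now 6.
Augment Depot→D→Port: bottleneck 3, flow now 9.
Augment Depot→E→Port: bottleneck 5, flow now 14.
Augment Depot→F→Port: bottleneck 3, flow now 17.
Augment Depot→F→B→D→Port: bottleneck 2, flow now 19.
No augmenting path remains; maximum flow = 19.
Cut capacity 19 equals the max flow, so it is a minimum cut.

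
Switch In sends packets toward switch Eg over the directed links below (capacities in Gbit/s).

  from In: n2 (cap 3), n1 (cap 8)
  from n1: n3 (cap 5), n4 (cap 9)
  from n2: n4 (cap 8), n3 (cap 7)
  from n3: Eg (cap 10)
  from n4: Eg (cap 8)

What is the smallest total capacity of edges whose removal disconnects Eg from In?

Augment In→n1→n3→Eg: bottleneck 5, flow now 5.
Augment In→n1→n4→Eg: bottleneck 3, flow now 8.
Augment In→n2→n3→Eg: bottleneck 3, flow now 11.
No augmenting path remains; maximum flow = 11.
By max-flow min-cut, the minimum cut capacity equals the max flow.
In the residual graph, reachable from In: {In}.
Min-cut edges: In→n1 (8), In→n2 (3); capacity 8 + 3 = 11.

11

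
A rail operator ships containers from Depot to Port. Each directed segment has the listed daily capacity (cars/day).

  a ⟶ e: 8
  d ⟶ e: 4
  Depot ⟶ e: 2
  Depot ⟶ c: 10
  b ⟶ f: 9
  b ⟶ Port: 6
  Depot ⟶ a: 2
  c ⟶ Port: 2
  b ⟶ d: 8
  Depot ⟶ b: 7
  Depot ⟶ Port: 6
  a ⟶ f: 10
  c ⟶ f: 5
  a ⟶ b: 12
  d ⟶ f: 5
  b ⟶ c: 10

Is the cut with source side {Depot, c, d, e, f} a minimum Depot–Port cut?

No — its capacity is 17, but the minimum cut has capacity 14.

Given cut capacity: 2 + 7 + 6 + 2 = 17.
Augment Depot→Port: bottleneck 6, flow now 6.
Augment Depot→b→Port: bottleneck 6, flow now 12.
Augment Depot→c→Port: bottleneck 2, flow now 14.
No augmenting path remains; maximum flow = 14.
In the residual graph, reachable from Depot: {Depot, a, b, c, d, e, f}.
Min-cut edges: Depot→Port (6), b→Port (6), c→Port (2); capacity 6 + 6 + 2 = 14.
Cut capacity 17 exceeds the max flow 14, so it is not minimum.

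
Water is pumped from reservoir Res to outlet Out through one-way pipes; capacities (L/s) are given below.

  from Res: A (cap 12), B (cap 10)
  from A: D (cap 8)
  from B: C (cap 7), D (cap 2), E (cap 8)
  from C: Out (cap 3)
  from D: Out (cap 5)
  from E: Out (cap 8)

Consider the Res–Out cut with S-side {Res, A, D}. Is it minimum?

Yes — it is a minimum cut (capacity 15).

Given cut capacity: 10 + 5 = 15.
Augment Res→A→D→Out: bottleneck 5, flow now 5.
Augment Res→B→C→Out: bottleneck 3, flow now 8.
Augment Res→B→E→Out: bottleneck 7, flow now 15.
No augmenting path remains; maximum flow = 15.
Cut capacity 15 equals the max flow, so it is a minimum cut.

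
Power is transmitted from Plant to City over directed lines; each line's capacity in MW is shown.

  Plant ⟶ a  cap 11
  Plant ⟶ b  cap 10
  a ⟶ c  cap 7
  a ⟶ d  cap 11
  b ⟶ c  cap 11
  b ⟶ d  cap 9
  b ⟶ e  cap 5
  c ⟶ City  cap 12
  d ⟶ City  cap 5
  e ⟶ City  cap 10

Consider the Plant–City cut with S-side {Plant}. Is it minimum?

Yes — it is a minimum cut (capacity 21).

Given cut capacity: 11 + 10 = 21.
Augment Plant→a→c→City: bottleneck 7, flow now 7.
Augment Plant→a→d→City: bottleneck 4, flow now 11.
Augment Plant→b→c→City: bottleneck 5, flow now 16.
Augment Plant→b→d→City: bottleneck 1, flow now 17.
Augment Plant→b→e→City: bottleneck 4, flow now 21.
No augmenting path remains; maximum flow = 21.
Cut capacity 21 equals the max flow, so it is a minimum cut.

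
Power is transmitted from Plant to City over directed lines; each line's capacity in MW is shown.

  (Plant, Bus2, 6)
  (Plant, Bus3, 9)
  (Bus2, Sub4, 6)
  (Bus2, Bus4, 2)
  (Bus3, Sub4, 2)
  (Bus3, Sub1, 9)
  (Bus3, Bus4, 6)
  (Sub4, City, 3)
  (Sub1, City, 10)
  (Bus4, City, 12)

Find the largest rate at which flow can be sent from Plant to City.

Augment Plant→Bus2→Sub4→City: bottleneck 3, flow now 3.
Augment Plant→Bus2→Bus4→City: bottleneck 2, flow now 5.
Augment Plant→Bus3→Sub1→City: bottleneck 9, flow now 14.
No augmenting path remains; maximum flow = 14.
In the residual graph, reachable from Plant: {Plant, Bus2, Sub4}.
Min-cut edges: Plant→Bus3 (9), Bus2→Bus4 (2), Sub4→City (3); capacity 9 + 2 + 3 = 14.
This cut is saturated, so no flow can exceed 14.

14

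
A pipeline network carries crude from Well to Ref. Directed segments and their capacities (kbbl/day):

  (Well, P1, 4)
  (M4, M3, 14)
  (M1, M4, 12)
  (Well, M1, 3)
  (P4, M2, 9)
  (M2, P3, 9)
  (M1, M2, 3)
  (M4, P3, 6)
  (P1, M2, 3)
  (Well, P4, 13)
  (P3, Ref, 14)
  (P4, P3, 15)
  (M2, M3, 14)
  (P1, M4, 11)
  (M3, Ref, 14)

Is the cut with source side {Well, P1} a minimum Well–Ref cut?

No — its capacity is 30, but the minimum cut has capacity 20.

Given cut capacity: 13 + 3 + 3 + 11 = 30.
Augment Well→P4→P3→Ref: bottleneck 13, flow now 13.
Augment Well→M1→M2→P3→Ref: bottleneck 1, flow now 14.
Augment Well→M1→M2→M3→Ref: bottleneck 2, flow now 16.
Augment Well→P1→M2→M3→Ref: bottleneck 3, flow now 19.
Augment Well→P1→M4→M3→Ref: bottleneck 1, flow now 20.
No augmenting path remains; maximum flow = 20.
In the residual graph, reachable from Well: {Well}.
Min-cut edges: Well→P4 (13), Well→M1 (3), Well→P1 (4); capacity 13 + 3 + 4 = 20.
Cut capacity 30 exceeds the max flow 20, so it is not minimum.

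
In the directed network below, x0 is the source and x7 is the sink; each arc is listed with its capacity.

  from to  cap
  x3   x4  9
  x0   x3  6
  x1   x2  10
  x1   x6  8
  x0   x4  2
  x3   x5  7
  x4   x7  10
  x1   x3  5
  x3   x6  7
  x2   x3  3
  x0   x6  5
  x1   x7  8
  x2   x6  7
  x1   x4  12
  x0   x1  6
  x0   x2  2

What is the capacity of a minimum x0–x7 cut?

16

Augment x0→x1→x7: bottleneck 6, flow now 6.
Augment x0→x4→x7: bottleneck 2, flow now 8.
Augment x0→x3→x4→x7: bottleneck 6, flow now 14.
Augment x0→x2→x3→x4→x7: bottleneck 2, flow now 16.
No augmenting path remains; maximum flow = 16.
By max-flow min-cut, the minimum cut capacity equals the max flow.
In the residual graph, reachable from x0: {x0, x6}.
Min-cut edges: x0→x1 (6), x0→x2 (2), x0→x3 (6), x0→x4 (2); capacity 6 + 2 + 6 + 2 = 16.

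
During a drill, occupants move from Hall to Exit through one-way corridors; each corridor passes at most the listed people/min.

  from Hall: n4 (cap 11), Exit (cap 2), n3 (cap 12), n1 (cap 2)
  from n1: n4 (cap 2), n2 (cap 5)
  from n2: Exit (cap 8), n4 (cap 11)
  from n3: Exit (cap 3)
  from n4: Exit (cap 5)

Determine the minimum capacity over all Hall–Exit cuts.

Augment Hall→Exit: bottleneck 2, flow now 2.
Augment Hall→n3→Exit: bottleneck 3, flow now 5.
Augment Hall→n4→Exit: bottleneck 5, flow now 10.
Augment Hall→n1→n2→Exit: bottleneck 2, flow now 12.
No augmenting path remains; maximum flow = 12.
By max-flow min-cut, the minimum cut capacity equals the max flow.
In the residual graph, reachable from Hall: {Hall, n3, n4}.
Min-cut edges: Hall→n1 (2), Hall→Exit (2), n3→Exit (3), n4→Exit (5); capacity 2 + 2 + 3 + 5 = 12.

12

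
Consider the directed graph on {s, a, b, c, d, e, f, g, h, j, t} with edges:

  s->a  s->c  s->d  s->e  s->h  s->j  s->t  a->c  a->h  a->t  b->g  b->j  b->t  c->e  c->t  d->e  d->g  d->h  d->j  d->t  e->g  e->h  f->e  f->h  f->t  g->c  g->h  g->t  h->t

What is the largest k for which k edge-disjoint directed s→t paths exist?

Assign every edge capacity 1; by Menger, the answer equals the max flow.
Path s→t (+1); total 1.
Path s→a→t (+1); total 2.
Path s→c→t (+1); total 3.
Path s→d→t (+1); total 4.
Path s→h→t (+1); total 5.
Path s→e→g→t (+1); total 6.
No residual s→t path; max flow = 6.
Certifying cut of size 6: {s→a, s→c, s→d, s→e, s→h, s→t}.

6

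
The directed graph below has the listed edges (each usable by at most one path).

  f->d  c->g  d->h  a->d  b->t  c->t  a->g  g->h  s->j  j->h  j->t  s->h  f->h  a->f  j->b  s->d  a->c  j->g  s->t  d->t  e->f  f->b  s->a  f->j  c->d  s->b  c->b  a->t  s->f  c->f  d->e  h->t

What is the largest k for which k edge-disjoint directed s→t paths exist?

Assign every edge capacity 1; by Menger, the answer equals the max flow.
Path s→t (+1); total 1.
Path s→a→t (+1); total 2.
Path s→b→t (+1); total 3.
Path s→d→t (+1); total 4.
Path s→h→t (+1); total 5.
Path s→j→t (+1); total 6.
No residual s→t path; max flow = 6.
Certifying cut of size 6: {b→t, d→t, h→t, j→t, s→a, s→t}.

6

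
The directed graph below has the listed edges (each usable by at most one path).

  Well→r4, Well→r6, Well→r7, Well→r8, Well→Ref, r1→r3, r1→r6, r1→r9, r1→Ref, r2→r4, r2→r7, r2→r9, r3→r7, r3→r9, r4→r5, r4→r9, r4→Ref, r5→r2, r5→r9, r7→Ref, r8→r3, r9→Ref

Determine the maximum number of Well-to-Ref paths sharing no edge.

Assign every edge capacity 1; by Menger, the answer equals the max flow.
Path Well→Ref (+1); total 1.
Path Well→r4→Ref (+1); total 2.
Path Well→r7→Ref (+1); total 3.
Path Well→r8→r3→r9→Ref (+1); total 4.
No residual Well→Ref path; max flow = 4.
Certifying cut of size 4: {Well→Ref, Well→r4, Well→r7, Well→r8}.

4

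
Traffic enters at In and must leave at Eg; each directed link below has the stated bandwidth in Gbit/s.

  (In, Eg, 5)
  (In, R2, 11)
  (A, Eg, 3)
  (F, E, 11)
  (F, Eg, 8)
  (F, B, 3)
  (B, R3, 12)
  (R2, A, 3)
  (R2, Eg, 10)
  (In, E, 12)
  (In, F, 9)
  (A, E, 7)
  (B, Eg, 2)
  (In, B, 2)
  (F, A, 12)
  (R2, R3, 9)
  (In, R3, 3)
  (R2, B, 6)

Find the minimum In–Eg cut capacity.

Augment In→Eg: bottleneck 5, flow now 5.
Augment In→R2→Eg: bottleneck 10, flow now 15.
Augment In→F→Eg: bottleneck 8, flow now 23.
Augment In→B→Eg: bottleneck 2, flow now 25.
Augment In→R2→A→Eg: bottleneck 1, flow now 26.
Augment In→F→A→Eg: bottleneck 1, flow now 27.
No augmenting path remains; maximum flow = 27.
By max-flow min-cut, the minimum cut capacity equals the max flow.
In the residual graph, reachable from In: {In, E, R3}.
Min-cut edges: In→R2 (11), In→F (9), In→B (2), In→Eg (5); capacity 11 + 9 + 2 + 5 = 27.

27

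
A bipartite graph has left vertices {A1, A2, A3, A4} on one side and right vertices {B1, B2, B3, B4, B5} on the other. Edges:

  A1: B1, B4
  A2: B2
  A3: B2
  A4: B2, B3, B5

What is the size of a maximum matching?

Unit-capacity flow: source→left, listed edges, right→sink; max matching = max flow.
Augmenting path A1→B1 (+1); matched 1.
Augmenting path A2→B2 (+1); matched 2.
Augmenting path A4→B3 (+1); matched 3.
No augmenting path remains; maximum matching = 3.
König certificate: {A1, A4, B2} is a vertex cover of size 3 (every listed pair touches it), so no matching can be larger.

3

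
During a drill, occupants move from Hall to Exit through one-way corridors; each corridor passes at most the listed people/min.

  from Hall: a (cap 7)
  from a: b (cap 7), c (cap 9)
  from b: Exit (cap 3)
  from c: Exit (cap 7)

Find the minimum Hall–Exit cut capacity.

Augment Hall→a→b→Exit: bottleneck 3, flow now 3.
Augment Hall→a→c→Exit: bottleneck 4, flow now 7.
No augmenting path remains; maximum flow = 7.
By max-flow min-cut, the minimum cut capacity equals the max flow.
In the residual graph, reachable from Hall: {Hall}.
Min-cut edges: Hall→a (7); capacity 7 = 7.

7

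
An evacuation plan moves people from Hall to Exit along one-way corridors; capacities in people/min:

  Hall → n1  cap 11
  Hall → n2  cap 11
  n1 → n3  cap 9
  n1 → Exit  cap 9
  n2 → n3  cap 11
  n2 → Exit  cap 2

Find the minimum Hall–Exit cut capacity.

Augment Hall→n1→Exit: bottleneck 9, flow now 9.
Augment Hall→n2→Exit: bottleneck 2, flow now 11.
No augmenting path remains; maximum flow = 11.
By max-flow min-cut, the minimum cut capacity equals the max flow.
In the residual graph, reachable from Hall: {Hall, n1, n2, n3}.
Min-cut edges: n1→Exit (9), n2→Exit (2); capacity 9 + 2 = 11.

11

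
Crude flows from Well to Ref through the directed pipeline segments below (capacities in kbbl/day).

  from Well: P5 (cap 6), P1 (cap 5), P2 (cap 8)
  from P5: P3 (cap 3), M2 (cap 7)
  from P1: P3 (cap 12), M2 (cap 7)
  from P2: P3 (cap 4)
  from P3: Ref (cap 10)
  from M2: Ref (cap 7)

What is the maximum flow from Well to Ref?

Augment Well→P5→P3→Ref: bottleneck 3, flow now 3.
Augment Well→P5→M2→Ref: bottleneck 3, flow now 6.
Augment Well→P1→P3→Ref: bottleneck 5, flow now 11.
Augment Well→P2→P3→Ref: bottleneck 2, flow now 13.
Augment Well→P2→P3→P5→M2→Ref: bottleneck 2, flow now 15. (uses reverse residual edge)
No augmenting path remains; maximum flow = 15.
In the residual graph, reachable from Well: {Well, P2}.
Min-cut edges: Well→P5 (6), Well→P1 (5), P2→P3 (4); capacity 6 + 5 + 4 = 15.
This cut is saturated, so no flow can exceed 15.

15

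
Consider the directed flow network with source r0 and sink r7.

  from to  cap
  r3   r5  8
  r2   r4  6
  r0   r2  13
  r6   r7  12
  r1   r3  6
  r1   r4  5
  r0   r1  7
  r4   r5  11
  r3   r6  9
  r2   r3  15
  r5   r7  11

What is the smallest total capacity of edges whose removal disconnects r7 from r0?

Augment r0→r1→r3→r5→r7: bottleneck 6, flow now 6.
Augment r0→r1→r4→r5→r7: bottleneck 1, flow now 7.
Augment r0→r2→r3→r5→r7: bottleneck 2, flow now 9.
Augment r0→r2→r3→r6→r7: bottleneck 9, flow now 18.
Augment r0→r2→r4→r5→r7: bottleneck 2, flow now 20.
No augmenting path remains; maximum flow = 20.
By max-flow min-cut, the minimum cut capacity equals the max flow.
In the residual graph, reachable from r0: {r0}.
Min-cut edges: r0→r1 (7), r0→r2 (13); capacity 7 + 13 = 20.

20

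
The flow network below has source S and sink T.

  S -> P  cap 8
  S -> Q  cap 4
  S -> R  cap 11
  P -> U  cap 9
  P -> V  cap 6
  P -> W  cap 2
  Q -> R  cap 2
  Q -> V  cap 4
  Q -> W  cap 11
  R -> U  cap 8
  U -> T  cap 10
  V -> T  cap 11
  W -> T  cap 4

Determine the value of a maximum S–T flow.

Augment S→P→U→T: bottleneck 8, flow now 8.
Augment S→Q→V→T: bottleneck 4, flow now 12.
Augment S→R→U→T: bottleneck 2, flow now 14.
Augment S→R→U→P→V→T: bottleneck 6, flow now 20. (uses reverse residual edge)
No augmenting path remains; maximum flow = 20.
In the residual graph, reachable from S: {S, R}.
Min-cut edges: S→P (8), S→Q (4), R→U (8); capacity 8 + 4 + 8 = 20.
This cut is saturated, so no flow can exceed 20.

20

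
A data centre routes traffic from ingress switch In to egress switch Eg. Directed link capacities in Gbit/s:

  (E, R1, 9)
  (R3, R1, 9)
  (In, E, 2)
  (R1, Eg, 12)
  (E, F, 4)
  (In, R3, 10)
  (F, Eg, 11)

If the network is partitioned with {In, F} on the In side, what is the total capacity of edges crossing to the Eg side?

23

Edges leaving {In, F}: In→R3 (10), In→E (2), F→Eg (11).
Cut capacity = 10 + 2 + 11 = 23.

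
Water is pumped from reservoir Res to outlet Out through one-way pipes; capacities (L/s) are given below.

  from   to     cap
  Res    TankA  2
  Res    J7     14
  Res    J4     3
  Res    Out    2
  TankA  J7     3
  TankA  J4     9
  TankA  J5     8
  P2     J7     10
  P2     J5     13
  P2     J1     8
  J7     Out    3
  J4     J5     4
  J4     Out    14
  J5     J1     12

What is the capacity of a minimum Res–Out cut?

Augment Res→Out: bottleneck 2, flow now 2.
Augment Res→J7→Out: bottleneck 3, flow now 5.
Augment Res→J4→Out: bottleneck 3, flow now 8.
Augment Res→TankA→J4→Out: bottleneck 2, flow now 10.
No augmenting path remains; maximum flow = 10.
By max-flow min-cut, the minimum cut capacity equals the max flow.
In the residual graph, reachable from Res: {Res, J7}.
Min-cut edges: Res→TankA (2), Res→J4 (3), Res→Out (2), J7→Out (3); capacity 2 + 3 + 2 + 3 = 10.

10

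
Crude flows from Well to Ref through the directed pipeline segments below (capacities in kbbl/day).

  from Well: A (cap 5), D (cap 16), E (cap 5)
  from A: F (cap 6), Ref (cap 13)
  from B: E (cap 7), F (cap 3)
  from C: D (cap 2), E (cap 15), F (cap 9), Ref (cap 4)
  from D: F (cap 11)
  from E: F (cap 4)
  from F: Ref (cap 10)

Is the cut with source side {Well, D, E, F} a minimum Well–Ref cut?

Given cut capacity: 5 + 10 = 15.
Augment Well→A→Ref: bottleneck 5, flow now 5.
Augment Well→D→F→Ref: bottleneck 10, flow now 15.
No augmenting path remains; maximum flow = 15.
Cut capacity 15 equals the max flow, so it is a minimum cut.

Yes — it is a minimum cut (capacity 15).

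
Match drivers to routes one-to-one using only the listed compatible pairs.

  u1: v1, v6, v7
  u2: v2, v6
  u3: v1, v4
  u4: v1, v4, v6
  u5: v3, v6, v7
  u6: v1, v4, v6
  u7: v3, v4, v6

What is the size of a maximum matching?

6

Unit-capacity flow: source→left, listed edges, right→sink; max matching = max flow.
Augmenting path u1→v1 (+1); matched 1.
Augmenting path u2→v2 (+1); matched 2.
Augmenting path u3→v4 (+1); matched 3.
Augmenting path u4→v6 (+1); matched 4.
Augmenting path u5→v3 (+1); matched 5.
Augmenting path u6→v1→u1→v7 (+1); matched 6.
No augmenting path remains; maximum matching = 6.
König certificate: {u2, v1, v3, v4, v6, v7} is a vertex cover of size 6 (every listed pair touches it), so no matching can be larger.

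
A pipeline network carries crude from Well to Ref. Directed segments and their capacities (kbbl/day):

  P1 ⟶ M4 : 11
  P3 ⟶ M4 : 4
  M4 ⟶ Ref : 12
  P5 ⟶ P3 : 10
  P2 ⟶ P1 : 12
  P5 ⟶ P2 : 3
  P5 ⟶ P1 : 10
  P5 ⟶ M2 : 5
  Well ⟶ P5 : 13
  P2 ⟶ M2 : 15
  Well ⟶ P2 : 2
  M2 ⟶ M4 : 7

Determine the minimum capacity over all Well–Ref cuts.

12

Augment Well→P2→M2→M4→Ref: bottleneck 2, flow now 2.
Augment Well→P5→M2→M4→Ref: bottleneck 5, flow now 7.
Augment Well→P5→P3→M4→Ref: bottleneck 4, flow now 11.
Augment Well→P5→P1→M4→Ref: bottleneck 1, flow now 12.
No augmenting path remains; maximum flow = 12.
By max-flow min-cut, the minimum cut capacity equals the max flow.
In the residual graph, reachable from Well: {Well, P2, P5, M2, P3, P1, M4}.
Min-cut edges: M4→Ref (12); capacity 12 = 12.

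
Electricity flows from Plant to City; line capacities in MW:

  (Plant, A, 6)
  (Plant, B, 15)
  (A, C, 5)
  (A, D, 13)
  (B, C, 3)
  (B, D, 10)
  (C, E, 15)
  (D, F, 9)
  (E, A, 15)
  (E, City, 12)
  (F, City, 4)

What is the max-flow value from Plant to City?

12

Augment Plant→A→C→E→City: bottleneck 5, flow now 5.
Augment Plant→A→D→F→City: bottleneck 1, flow now 6.
Augment Plant→B→C→E→City: bottleneck 3, flow now 9.
Augment Plant→B→D→F→City: bottleneck 3, flow now 12.
No augmenting path remains; maximum flow = 12.
In the residual graph, reachable from Plant: {Plant, A, B, D, F}.
Min-cut edges: A→C (5), B→C (3), F→City (4); capacity 5 + 3 + 4 = 12.
This cut is saturated, so no flow can exceed 12.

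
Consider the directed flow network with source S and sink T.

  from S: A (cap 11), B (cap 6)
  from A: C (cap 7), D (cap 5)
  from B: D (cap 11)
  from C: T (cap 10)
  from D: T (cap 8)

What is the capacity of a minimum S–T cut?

Augment S→A→C→T: bottleneck 7, flow now 7.
Augment S→A→D→T: bottleneck 4, flow now 11.
Augment S→B→D→T: bottleneck 4, flow now 15.
No augmenting path remains; maximum flow = 15.
By max-flow min-cut, the minimum cut capacity equals the max flow.
In the residual graph, reachable from S: {S, A, B, D}.
Min-cut edges: A→C (7), D→T (8); capacity 7 + 8 = 15.

15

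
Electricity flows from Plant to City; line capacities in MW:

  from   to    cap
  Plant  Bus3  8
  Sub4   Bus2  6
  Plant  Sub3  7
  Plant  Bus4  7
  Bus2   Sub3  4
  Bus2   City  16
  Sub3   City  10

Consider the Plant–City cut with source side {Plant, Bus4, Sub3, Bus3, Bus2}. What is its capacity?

Edges leaving {Plant, Bus4, Sub3, Bus3, Bus2}: Sub3→City (10), Bus2→City (16).
Cut capacity = 10 + 16 = 26.

26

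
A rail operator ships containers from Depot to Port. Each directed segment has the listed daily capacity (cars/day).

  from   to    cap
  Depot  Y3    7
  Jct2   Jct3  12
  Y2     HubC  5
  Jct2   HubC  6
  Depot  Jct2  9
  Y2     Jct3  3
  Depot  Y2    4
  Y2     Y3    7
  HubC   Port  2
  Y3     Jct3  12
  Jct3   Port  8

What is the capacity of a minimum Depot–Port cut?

Augment Depot→Y2→HubC→Port: bottleneck 2, flow now 2.
Augment Depot→Y2→Jct3→Port: bottleneck 2, flow now 4.
Augment Depot→Y3→Jct3→Port: bottleneck 6, flow now 10.
No augmenting path remains; maximum flow = 10.
By max-flow min-cut, the minimum cut capacity equals the max flow.
In the residual graph, reachable from Depot: {Depot, Y2, Y3, Jct2, HubC, Jct3}.
Min-cut edges: HubC→Port (2), Jct3→Port (8); capacity 2 + 8 = 10.

10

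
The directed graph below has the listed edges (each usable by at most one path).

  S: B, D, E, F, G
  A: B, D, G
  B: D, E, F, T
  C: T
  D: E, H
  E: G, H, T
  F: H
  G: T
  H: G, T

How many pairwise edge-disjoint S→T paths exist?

Assign every edge capacity 1; by Menger, the answer equals the max flow.
Path S→B→T (+1); total 1.
Path S→E→T (+1); total 2.
Path S→G→T (+1); total 3.
Path S→D→H→T (+1); total 4.
No residual S→T path; max flow = 4.
Certifying cut of size 4: {E→T, G→T, H→T, S→B}.

4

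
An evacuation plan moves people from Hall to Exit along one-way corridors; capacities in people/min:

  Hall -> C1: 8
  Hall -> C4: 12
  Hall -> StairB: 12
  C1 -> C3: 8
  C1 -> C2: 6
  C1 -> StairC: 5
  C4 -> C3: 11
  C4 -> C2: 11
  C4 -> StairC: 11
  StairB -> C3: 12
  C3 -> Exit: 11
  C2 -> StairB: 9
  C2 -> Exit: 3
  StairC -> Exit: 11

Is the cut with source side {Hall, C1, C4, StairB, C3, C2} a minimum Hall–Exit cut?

Given cut capacity: 5 + 11 + 11 + 3 = 30.
Augment Hall→C1→C3→Exit: bottleneck 8, flow now 8.
Augment Hall→C4→C3→Exit: bottleneck 3, flow now 11.
Augment Hall→C4→C2→Exit: bottleneck 3, flow now 14.
Augment Hall→C4→StairC→Exit: bottleneck 6, flow now 20.
Augment Hall→StairB→C3→C1→StairC→Exit: bottleneck 5, flow now 25. (uses reverse residual edge)
No augmenting path remains; maximum flow = 25.
In the residual graph, reachable from Hall: {Hall, C1, C4, StairB, C3, C2, StairC}.
Min-cut edges: C3→Exit (11), C2→Exit (3), StairC→Exit (11); capacity 11 + 3 + 11 = 25.
Cut capacity 30 exceeds the max flow 25, so it is not minimum.

No — its capacity is 30, but the minimum cut has capacity 25.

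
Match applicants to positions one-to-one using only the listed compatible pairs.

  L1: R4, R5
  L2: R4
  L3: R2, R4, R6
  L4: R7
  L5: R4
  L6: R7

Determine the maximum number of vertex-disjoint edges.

Unit-capacity flow: source→left, listed edges, right→sink; max matching = max flow.
Augmenting path L1→R4 (+1); matched 1.
Augmenting path L3→R2 (+1); matched 2.
Augmenting path L4→R7 (+1); matched 3.
Augmenting path L2→R4→L1→R5 (+1); matched 4.
No augmenting path remains; maximum matching = 4.
König certificate: {L1, L3, R4, R7} is a vertex cover of size 4 (every listed pair touches it), so no matching can be larger.

4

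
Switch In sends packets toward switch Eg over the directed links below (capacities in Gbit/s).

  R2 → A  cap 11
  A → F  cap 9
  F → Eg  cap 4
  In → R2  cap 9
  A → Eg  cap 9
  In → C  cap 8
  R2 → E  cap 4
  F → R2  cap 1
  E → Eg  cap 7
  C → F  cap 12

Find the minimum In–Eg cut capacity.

Augment In→R2→E→Eg: bottleneck 4, flow now 4.
Augment In→R2→A→Eg: bottleneck 5, flow now 9.
Augment In→C→F→Eg: bottleneck 4, flow now 13.
Augment In→C→F→R2→A→Eg: bottleneck 1, flow now 14.
No augmenting path remains; maximum flow = 14.
By max-flow min-cut, the minimum cut capacity equals the max flow.
In the residual graph, reachable from In: {In, C, F}.
Min-cut edges: In→R2 (9), F→R2 (1), F→Eg (4); capacity 9 + 1 + 4 = 14.

14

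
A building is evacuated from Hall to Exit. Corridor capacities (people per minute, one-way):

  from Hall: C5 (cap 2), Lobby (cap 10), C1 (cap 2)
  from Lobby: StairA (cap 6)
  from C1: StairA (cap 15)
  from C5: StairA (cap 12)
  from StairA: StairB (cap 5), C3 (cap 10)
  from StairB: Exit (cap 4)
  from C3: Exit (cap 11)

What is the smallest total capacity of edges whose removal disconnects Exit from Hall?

Augment Hall→Lobby→StairA→StairB→Exit: bottleneck 4, flow now 4.
Augment Hall→Lobby→StairA→C3→Exit: bottleneck 2, flow now 6.
Augment Hall→C1→StairA→C3→Exit: bottleneck 2, flow now 8.
Augment Hall→C5→StairA→C3→Exit: bottleneck 2, flow now 10.
No augmenting path remains; maximum flow = 10.
By max-flow min-cut, the minimum cut capacity equals the max flow.
In the residual graph, reachable from Hall: {Hall, Lobby}.
Min-cut edges: Hall→C1 (2), Hall→C5 (2), Lobby→StairA (6); capacity 2 + 2 + 6 = 10.

10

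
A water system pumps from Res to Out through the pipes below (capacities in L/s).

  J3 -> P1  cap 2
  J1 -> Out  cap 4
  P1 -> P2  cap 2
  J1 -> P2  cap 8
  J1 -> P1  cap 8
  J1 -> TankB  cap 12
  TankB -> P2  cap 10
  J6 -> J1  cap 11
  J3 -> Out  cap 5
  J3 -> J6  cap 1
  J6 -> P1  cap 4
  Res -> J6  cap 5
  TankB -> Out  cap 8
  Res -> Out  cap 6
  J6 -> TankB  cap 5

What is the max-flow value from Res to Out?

11

Augment Res→Out: bottleneck 6, flow now 6.
Augment Res→J6→J1→Out: bottleneck 4, flow now 10.
Augment Res→J6→TankB→Out: bottleneck 1, flow now 11.
No augmenting path remains; maximum flow = 11.
In the residual graph, reachable from Res: {Res}.
Min-cut edges: Res→J6 (5), Res→Out (6); capacity 5 + 6 = 11.
This cut is saturated, so no flow can exceed 11.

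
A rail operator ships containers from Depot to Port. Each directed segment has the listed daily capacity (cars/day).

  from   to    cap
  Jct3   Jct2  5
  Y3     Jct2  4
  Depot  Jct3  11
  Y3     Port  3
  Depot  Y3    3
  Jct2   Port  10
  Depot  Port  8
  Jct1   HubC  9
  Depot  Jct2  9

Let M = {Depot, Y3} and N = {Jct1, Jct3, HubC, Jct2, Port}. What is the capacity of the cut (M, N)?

Edges leaving {Depot, Y3}: Depot→Jct3 (11), Depot→Jct2 (9), Depot→Port (8), Y3→Jct2 (4), Y3→Port (3).
Cut capacity = 11 + 9 + 8 + 4 + 3 = 35.

35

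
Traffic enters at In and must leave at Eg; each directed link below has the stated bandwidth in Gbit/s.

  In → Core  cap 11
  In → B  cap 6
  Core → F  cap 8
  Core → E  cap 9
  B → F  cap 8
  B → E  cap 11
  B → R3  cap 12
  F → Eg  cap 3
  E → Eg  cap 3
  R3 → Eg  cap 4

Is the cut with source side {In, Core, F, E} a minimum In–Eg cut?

Given cut capacity: 6 + 3 + 3 = 12.
Augment In→Core→F→Eg: bottleneck 3, flow now 3.
Augment In→Core→E→Eg: bottleneck 3, flow now 6.
Augment In→B→R3→Eg: bottleneck 4, flow now 10.
No augmenting path remains; maximum flow = 10.
In the residual graph, reachable from In: {In, Core, B, F, E, R3}.
Min-cut edges: F→Eg (3), E→Eg (3), R3→Eg (4); capacity 3 + 3 + 4 = 10.
Cut capacity 12 exceeds the max flow 10, so it is not minimum.

No — its capacity is 12, but the minimum cut has capacity 10.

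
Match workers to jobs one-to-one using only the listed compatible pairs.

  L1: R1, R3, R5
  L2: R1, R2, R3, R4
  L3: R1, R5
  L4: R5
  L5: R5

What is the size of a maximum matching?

Unit-capacity flow: source→left, listed edges, right→sink; max matching = max flow.
Augmenting path L1→R1 (+1); matched 1.
Augmenting path L2→R2 (+1); matched 2.
Augmenting path L3→R5 (+1); matched 3.
Augmenting path L4→R5→L3→R1→L1→R3 (+1); matched 4.
No augmenting path remains; maximum matching = 4.
König certificate: {L1, L2, L3, R5} is a vertex cover of size 4 (every listed pair touches it), so no matching can be larger.

4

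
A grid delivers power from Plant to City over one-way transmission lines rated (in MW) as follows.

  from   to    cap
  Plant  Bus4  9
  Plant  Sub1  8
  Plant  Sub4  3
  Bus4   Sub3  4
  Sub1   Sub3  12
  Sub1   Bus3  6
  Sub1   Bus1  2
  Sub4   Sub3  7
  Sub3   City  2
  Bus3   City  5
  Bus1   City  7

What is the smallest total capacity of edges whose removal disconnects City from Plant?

9

Augment Plant→Bus4→Sub3→City: bottleneck 2, flow now 2.
Augment Plant→Sub1→Bus3→City: bottleneck 5, flow now 7.
Augment Plant→Sub1→Bus1→City: bottleneck 2, flow now 9.
No augmenting path remains; maximum flow = 9.
By max-flow min-cut, the minimum cut capacity equals the max flow.
In the residual graph, reachable from Plant: {Plant, Bus4, Sub1, Sub4, Sub3, Bus3}.
Min-cut edges: Sub1→Bus1 (2), Sub3→City (2), Bus3→City (5); capacity 2 + 2 + 5 = 9.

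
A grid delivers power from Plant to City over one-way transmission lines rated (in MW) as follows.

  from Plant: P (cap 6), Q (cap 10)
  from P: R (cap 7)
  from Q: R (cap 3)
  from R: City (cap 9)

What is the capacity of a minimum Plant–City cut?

9

Augment Plant→P→R→City: bottleneck 6, flow now 6.
Augment Plant→Q→R→City: bottleneck 3, flow now 9.
No augmenting path remains; maximum flow = 9.
By max-flow min-cut, the minimum cut capacity equals the max flow.
In the residual graph, reachable from Plant: {Plant, Q}.
Min-cut edges: Plant→P (6), Q→R (3); capacity 6 + 3 = 9.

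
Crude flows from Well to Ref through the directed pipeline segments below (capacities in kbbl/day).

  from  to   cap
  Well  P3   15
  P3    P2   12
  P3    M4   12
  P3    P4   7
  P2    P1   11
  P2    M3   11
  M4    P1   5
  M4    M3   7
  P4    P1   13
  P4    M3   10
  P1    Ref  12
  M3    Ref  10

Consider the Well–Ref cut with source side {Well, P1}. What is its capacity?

27

Edges leaving {Well, P1}: Well→P3 (15), P1→Ref (12).
Cut capacity = 15 + 12 = 27.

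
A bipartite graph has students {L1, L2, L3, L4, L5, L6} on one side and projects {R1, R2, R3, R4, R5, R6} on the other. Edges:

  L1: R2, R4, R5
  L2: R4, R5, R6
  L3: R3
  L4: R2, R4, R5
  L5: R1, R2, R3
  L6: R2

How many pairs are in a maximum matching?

Unit-capacity flow: source→left, listed edges, right→sink; max matching = max flow.
Augmenting path L1→R2 (+1); matched 1.
Augmenting path L2→R4 (+1); matched 2.
Augmenting path L3→R3 (+1); matched 3.
Augmenting path L4→R5 (+1); matched 4.
Augmenting path L5→R1 (+1); matched 5.
Augmenting path L6→R2→L1→R4→L2→R6 (+1); matched 6.
No augmenting path remains; maximum matching = 6.
König certificate: {L1, L2, L3, L4, L5, L6} is a vertex cover of size 6 (every listed pair touches it), so no matching can be larger.

6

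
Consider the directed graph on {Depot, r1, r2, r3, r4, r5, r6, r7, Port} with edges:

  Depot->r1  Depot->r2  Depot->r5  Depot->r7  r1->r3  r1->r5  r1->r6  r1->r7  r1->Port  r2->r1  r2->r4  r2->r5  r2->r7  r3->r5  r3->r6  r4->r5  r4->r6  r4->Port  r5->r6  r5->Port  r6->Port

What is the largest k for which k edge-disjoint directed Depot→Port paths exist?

Assign every edge capacity 1; by Menger, the answer equals the max flow.
Path Depot→r1→Port (+1); total 1.
Path Depot→r5→Port (+1); total 2.
Path Depot→r2→r4→Port (+1); total 3.
No residual Depot→Port path; max flow = 3.
Certifying cut of size 3: {Depot→r1, Depot→r2, Depot→r5}.

3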